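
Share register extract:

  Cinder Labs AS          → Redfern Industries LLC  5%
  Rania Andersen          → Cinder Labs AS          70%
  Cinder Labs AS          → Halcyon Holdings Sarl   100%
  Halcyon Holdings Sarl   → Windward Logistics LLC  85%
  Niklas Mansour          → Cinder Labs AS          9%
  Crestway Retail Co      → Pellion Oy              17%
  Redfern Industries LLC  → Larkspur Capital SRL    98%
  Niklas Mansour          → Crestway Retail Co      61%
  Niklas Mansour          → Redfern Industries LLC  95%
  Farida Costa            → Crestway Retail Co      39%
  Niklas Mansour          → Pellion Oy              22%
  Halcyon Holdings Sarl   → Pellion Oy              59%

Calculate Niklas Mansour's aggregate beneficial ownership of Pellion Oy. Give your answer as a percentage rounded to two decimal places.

37.68%

Niklas reaches Pellion along 3 paths.
Direct stake: 22% = 22%.
Via Cinder → Halcyon: 9% × 100% × 59% = 5.31%.
Via Crestway: 61% × 17% = 10.37%.
Total: 22% + 5.31% + 10.37% = 37.68%.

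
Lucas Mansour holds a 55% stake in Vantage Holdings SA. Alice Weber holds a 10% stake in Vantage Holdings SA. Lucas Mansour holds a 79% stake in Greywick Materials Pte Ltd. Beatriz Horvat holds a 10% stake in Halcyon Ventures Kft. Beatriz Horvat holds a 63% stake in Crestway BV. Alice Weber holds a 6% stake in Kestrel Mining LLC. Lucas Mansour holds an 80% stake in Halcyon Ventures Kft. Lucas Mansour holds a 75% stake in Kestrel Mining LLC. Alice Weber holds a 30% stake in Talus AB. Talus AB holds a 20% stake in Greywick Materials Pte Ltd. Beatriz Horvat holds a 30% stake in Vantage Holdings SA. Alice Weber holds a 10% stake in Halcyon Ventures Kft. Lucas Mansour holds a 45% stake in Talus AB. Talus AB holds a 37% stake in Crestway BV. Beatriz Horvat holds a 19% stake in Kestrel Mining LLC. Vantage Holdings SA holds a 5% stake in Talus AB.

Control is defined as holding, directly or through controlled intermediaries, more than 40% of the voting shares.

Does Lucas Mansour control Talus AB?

Lucas holds 55% of Vantage, so Lucas controls Vantage.
Vantage and Lucas together hold 5% + 45% = 50% of Talus, so Lucas controls Talus.

Yes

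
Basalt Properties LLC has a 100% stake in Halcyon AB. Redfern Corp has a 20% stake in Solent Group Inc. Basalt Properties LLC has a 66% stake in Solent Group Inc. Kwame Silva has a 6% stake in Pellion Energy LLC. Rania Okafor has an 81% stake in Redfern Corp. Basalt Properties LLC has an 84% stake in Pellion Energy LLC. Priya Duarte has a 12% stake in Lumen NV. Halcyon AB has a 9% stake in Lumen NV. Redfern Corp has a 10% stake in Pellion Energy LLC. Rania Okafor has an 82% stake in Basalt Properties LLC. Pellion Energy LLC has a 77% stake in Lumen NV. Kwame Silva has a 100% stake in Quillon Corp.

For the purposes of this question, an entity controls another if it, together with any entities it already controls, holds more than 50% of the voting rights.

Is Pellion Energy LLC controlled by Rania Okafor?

Yes

Rania holds 81% of Redfern, so Rania controls Redfern.
Rania holds 82% of Basalt, so Rania controls Basalt.
Basalt and Redfern together hold 84% + 10% = 94% of Pellion, so Rania controls Pellion.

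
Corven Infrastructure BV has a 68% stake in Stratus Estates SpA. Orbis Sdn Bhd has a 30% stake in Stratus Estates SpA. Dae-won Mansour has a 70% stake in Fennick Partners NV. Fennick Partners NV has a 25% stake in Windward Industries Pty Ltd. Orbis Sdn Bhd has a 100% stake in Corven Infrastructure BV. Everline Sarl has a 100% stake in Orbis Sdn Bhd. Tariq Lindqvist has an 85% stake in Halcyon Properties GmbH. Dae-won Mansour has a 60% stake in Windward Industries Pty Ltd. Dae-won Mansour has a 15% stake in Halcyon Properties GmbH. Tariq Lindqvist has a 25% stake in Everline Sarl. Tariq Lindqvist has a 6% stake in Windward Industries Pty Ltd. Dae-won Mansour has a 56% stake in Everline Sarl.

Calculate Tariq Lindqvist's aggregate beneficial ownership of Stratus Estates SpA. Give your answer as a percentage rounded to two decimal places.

24.50%

Tariq reaches Stratus along 2 paths.
Via Everline → Orbis → Corven: 25% × 100% × 100% × 68% = 17%.
Via Everline → Orbis: 25% × 100% × 30% = 7.5%.
Total: 17% + 7.5% = 24.5%.
Rounded: 24.50%.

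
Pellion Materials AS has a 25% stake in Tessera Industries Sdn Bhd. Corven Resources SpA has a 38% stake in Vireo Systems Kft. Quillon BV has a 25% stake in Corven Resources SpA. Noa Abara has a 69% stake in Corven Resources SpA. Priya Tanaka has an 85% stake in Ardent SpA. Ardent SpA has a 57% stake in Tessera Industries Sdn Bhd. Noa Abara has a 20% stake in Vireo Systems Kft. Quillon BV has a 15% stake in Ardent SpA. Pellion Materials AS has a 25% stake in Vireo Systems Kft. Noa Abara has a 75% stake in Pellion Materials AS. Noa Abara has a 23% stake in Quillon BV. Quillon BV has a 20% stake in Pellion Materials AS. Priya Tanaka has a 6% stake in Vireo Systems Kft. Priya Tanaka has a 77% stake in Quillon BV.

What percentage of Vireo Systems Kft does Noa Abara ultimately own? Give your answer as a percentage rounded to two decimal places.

68.31%

Noa reaches Vireo along 5 paths.
Direct stake: 20% = 20%.
Via Quillon → Pellion: 23% × 20% × 25% = 1.15%.
Via Pellion: 75% × 25% = 18.75%.
Via Quillon → Corven: 23% × 25% × 38% = 2.185%.
Via Corven: 69% × 38% = 26.22%.
Total: 20% + 1.15% + 18.75% + 2.185% + 26.22% = 68.305%.
Rounded: 68.31%.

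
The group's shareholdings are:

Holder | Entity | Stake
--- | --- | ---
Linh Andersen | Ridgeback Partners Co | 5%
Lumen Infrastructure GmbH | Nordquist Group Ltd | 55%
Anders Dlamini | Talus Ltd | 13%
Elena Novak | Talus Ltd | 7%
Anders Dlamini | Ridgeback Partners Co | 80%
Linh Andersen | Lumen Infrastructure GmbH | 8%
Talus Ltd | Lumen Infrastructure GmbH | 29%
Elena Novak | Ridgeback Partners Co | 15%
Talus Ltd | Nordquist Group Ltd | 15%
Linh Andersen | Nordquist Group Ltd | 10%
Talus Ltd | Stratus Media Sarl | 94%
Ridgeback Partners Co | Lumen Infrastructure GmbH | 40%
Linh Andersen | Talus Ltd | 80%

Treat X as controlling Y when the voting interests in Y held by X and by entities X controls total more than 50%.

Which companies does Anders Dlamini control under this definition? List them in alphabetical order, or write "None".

Anders holds 80% of Ridgeback, so Anders controls Ridgeback.
No other company's threshold is met.

Ridgeback Partners Co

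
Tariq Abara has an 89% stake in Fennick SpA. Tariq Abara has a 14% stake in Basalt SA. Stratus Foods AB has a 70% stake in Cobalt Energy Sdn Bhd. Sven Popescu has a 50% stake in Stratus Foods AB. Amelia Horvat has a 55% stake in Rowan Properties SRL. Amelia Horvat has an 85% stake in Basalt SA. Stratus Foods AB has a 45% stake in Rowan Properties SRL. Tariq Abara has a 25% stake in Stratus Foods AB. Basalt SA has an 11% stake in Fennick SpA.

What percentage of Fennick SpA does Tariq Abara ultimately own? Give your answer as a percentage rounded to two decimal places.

90.54%

Tariq reaches Fennick along 2 paths.
Direct stake: 89% = 89%.
Via Basalt: 14% × 11% = 1.54%.
Total: 89% + 1.54% = 90.54%.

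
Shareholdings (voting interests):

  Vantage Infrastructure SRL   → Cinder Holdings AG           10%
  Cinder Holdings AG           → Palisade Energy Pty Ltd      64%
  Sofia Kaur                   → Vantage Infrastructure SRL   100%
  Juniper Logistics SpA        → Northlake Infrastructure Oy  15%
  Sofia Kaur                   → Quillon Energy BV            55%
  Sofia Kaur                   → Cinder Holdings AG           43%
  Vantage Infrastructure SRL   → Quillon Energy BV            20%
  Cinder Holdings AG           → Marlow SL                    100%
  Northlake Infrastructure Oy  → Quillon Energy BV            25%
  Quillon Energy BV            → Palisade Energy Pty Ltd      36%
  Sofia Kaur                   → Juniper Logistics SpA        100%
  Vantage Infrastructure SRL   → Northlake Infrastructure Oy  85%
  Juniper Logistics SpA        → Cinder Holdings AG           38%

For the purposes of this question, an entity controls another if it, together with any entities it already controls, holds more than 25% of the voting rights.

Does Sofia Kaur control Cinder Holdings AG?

Sofia holds 100% of Vantage, so Sofia controls Vantage.
Sofia holds 100% of Juniper, so Sofia controls Juniper.
Sofia and Vantage and Juniper together hold 43% + 10% + 38% = 91% of Cinder, so Sofia controls Cinder.

Yes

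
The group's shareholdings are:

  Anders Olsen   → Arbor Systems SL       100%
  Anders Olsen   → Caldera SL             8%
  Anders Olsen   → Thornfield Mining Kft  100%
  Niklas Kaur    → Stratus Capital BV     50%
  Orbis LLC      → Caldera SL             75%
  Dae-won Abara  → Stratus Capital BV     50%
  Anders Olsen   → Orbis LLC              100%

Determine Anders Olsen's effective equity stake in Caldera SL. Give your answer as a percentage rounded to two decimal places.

83.00%

Anders reaches Caldera along 2 paths.
Via Orbis: 100% × 75% = 75%.
Direct stake: 8% = 8%.
Total: 75% + 8% = 83%.
Rounded: 83.00%.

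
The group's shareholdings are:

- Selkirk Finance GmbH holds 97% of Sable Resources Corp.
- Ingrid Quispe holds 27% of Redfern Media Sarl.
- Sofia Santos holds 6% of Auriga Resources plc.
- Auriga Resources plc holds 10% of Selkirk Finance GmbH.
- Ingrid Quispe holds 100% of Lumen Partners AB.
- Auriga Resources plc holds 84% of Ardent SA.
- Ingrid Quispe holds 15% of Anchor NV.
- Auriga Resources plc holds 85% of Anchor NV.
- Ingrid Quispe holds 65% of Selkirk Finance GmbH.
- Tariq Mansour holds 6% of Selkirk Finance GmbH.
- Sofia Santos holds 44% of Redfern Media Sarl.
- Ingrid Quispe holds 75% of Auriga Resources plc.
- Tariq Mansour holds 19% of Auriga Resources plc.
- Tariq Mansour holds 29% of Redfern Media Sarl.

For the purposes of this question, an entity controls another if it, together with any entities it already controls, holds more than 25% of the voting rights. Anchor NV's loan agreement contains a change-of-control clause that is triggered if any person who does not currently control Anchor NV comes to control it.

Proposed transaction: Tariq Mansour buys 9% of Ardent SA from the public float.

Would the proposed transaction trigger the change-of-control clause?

The purchase changes only Tariq's holdings, so Tariq is the only person who could newly come to control Anchor.
Tariq holds 29% of Redfern, so Tariq controls Redfern.
Neither Tariq nor any entity Tariq controls holds any voting interest in Anchor.
So before the transaction, Tariq does not control Anchor.
After the purchase, Tariq holds 9% of Ardent directly.
Tariq's side now holds 9% of Ardent, not > 25%, so Tariq still does not control Ardent.
After the transaction, neither Tariq nor any entity Tariq controls holds a voting interest in Anchor, so Tariq still does not control it.
No new person acquires control, so the clause is not triggered.

No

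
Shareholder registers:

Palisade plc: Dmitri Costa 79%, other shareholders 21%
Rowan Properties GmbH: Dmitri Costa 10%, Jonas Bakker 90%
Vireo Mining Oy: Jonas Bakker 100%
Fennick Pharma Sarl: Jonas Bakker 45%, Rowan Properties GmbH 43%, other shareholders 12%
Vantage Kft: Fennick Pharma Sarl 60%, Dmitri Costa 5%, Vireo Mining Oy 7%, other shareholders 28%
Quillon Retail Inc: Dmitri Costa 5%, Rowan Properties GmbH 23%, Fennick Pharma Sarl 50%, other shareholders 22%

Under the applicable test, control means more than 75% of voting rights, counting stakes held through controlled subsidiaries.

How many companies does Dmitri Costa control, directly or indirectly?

Dmitri holds 79% of Palisade, so Dmitri controls Palisade.
No other company's threshold is met.
Dmitri controls 1 company.

1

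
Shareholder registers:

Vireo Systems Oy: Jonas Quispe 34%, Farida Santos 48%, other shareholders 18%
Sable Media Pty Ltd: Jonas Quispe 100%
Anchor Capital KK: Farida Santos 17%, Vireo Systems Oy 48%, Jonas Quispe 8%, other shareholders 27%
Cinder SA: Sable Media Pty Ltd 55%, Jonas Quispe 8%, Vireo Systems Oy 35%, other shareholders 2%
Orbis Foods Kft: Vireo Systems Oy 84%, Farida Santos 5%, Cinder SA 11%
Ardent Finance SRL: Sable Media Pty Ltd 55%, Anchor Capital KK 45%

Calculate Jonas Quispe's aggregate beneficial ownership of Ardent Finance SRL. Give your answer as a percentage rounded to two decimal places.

Jonas reaches Ardent along 3 paths.
Via Sable: 100% × 55% = 55%.
Via Vireo → Anchor: 34% × 48% × 45% = 7.344%.
Via Anchor: 8% × 45% = 3.6%.
Total: 55% + 7.344% + 3.6% = 65.944%.
Rounded: 65.94%.

65.94%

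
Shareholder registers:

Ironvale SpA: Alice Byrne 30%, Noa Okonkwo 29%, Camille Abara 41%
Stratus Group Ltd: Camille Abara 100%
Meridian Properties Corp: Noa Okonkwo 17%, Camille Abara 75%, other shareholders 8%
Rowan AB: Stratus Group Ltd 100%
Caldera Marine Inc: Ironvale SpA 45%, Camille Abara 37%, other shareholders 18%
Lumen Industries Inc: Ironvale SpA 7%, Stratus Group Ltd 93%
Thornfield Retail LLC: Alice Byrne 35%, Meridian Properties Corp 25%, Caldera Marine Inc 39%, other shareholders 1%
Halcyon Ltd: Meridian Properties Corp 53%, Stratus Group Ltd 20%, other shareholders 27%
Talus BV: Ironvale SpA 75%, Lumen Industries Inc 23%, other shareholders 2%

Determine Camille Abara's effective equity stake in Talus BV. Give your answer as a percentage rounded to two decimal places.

Camille reaches Talus along 3 paths.
Via Ironvale: 41% × 75% = 30.75%.
Via Ironvale → Lumen: 41% × 7% × 23% = 0.6601%.
Via Stratus → Lumen: 100% × 93% × 23% = 21.39%.
Total: 30.75% + 0.6601% + 21.39% = 52.8001%.
Rounded: 52.80%.

52.80%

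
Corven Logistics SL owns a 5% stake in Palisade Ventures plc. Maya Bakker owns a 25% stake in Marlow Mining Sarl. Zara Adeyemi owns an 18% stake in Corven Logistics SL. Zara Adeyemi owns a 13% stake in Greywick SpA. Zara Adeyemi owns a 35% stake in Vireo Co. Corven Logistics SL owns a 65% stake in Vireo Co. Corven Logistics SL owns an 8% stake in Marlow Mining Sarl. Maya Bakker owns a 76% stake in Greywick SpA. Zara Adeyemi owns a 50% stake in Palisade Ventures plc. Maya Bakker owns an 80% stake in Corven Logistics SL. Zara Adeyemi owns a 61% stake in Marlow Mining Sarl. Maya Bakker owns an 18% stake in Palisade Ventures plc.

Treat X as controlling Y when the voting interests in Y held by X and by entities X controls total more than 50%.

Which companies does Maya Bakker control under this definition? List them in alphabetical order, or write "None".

Maya holds 80% of Corven, so Maya controls Corven.
Maya holds 76% of Greywick, so Maya controls Greywick.
Corven holds 65% of Vireo, so Maya controls Vireo.
No other company's threshold is met.

Corven Logistics SL, Greywick SpA, Vireo Co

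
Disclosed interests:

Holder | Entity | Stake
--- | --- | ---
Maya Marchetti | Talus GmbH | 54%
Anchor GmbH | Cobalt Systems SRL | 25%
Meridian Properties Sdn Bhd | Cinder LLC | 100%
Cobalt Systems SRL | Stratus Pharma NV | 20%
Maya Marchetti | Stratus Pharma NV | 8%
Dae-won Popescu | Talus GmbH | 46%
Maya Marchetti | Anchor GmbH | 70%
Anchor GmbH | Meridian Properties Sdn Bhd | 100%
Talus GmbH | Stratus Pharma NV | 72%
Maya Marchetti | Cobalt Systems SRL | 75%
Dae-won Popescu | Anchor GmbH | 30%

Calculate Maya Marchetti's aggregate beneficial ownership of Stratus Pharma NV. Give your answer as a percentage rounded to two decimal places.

Maya reaches Stratus along 4 paths.
Via Talus: 54% × 72% = 38.88%.
Direct stake: 8% = 8%.
Via Anchor → Cobalt: 70% × 25% × 20% = 3.5%.
Via Cobalt: 75% × 20% = 15%.
Total: 38.88% + 8% + 3.5% + 15% = 65.38%.

65.38%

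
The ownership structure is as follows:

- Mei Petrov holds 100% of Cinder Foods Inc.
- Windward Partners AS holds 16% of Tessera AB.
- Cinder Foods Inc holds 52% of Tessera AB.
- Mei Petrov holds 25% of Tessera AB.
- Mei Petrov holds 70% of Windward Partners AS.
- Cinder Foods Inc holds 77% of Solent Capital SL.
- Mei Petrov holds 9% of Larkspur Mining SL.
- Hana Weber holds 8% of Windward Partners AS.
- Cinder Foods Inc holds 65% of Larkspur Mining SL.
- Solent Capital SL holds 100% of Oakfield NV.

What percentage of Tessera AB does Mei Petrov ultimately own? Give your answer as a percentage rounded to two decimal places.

88.20%

Mei reaches Tessera along 3 paths.
Direct stake: 25% = 25%.
Via Cinder: 100% × 52% = 52%.
Via Windward: 70% × 16% = 11.2%.
Total: 25% + 52% + 11.2% = 88.2%.
Rounded: 88.20%.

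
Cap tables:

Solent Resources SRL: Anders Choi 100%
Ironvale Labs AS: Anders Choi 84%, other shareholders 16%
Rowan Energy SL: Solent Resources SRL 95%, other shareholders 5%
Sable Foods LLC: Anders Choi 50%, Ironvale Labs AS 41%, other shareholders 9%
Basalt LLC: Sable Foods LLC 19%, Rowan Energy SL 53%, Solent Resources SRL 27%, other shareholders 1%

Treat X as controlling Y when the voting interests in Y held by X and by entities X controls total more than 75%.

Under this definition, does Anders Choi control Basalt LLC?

Anders holds 84% of Ironvale, so Anders controls Ironvale.
Anders and Ironvale together hold 50% + 41% = 91% of Sable, so Anders controls Sable.
Anders holds 100% of Solent, so Anders controls Solent.
Solent holds 95% of Rowan, so Anders controls Rowan.
Sable and Rowan and Solent together hold 19% + 53% + 27% = 99% of Basalt, so Anders controls Basalt.

Yes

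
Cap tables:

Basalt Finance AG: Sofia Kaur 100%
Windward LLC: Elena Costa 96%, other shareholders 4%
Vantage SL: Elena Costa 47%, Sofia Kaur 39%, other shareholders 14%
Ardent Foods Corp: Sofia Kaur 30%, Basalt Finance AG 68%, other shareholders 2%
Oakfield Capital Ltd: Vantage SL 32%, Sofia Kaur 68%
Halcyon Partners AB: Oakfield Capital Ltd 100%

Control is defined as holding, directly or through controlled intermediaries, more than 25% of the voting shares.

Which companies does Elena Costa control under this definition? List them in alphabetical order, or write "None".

Elena holds 96% of Windward, so Elena controls Windward.
Elena holds 47% of Vantage, so Elena controls Vantage.
Vantage holds 32% of Oakfield, so Elena controls Oakfield.
Oakfield holds 100% of Halcyon, so Elena controls Halcyon.
No other company's threshold is met.

Halcyon Partners AB, Oakfield Capital Ltd, Vantage SL, Windward LLC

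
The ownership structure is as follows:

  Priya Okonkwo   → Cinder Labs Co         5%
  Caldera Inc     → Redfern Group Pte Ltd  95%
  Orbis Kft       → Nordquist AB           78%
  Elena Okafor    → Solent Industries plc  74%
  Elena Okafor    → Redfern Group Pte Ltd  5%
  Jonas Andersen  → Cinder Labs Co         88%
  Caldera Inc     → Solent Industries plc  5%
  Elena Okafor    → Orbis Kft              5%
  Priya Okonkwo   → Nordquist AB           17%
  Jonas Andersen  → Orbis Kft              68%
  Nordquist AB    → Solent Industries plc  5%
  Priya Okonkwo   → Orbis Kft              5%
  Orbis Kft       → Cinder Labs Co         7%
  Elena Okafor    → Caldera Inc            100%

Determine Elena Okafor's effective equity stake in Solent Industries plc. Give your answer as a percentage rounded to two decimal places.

79.20%

Elena reaches Solent along 3 paths.
Via Caldera: 100% × 5% = 5%.
Via Orbis → Nordquist: 5% × 78% × 5% = 0.195%.
Direct stake: 74% = 74%.
Total: 5% + 0.195% + 74% = 79.195%.
Rounded: 79.20%.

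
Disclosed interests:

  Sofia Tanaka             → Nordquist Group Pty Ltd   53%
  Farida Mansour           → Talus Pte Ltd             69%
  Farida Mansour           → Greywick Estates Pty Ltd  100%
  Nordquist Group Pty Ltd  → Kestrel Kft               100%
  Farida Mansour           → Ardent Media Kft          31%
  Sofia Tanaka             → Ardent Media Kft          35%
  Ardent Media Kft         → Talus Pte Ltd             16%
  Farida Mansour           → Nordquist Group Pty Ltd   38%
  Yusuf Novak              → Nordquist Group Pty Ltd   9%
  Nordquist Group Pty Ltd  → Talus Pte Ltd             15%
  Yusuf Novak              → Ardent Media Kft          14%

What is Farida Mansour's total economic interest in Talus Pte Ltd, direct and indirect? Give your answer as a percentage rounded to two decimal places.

79.66%

Farida reaches Talus along 3 paths.
Via Ardent: 31% × 16% = 4.96%.
Direct stake: 69% = 69%.
Via Nordquist: 38% × 15% = 5.7%.
Total: 4.96% + 69% + 5.7% = 79.66%.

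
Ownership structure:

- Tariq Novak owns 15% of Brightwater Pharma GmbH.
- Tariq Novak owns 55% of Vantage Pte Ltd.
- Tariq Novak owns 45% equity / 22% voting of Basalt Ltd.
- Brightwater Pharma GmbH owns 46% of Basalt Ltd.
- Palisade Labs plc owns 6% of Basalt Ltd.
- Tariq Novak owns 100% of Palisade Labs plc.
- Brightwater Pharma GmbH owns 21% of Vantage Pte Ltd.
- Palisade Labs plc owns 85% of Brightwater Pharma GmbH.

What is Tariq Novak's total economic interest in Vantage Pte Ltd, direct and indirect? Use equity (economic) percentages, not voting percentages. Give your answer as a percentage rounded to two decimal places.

Tariq reaches Vantage along 3 paths.
Direct stake: 55% = 55%.
Via Palisade → Brightwater: 100% × 85% × 21% = 17.85%.
Via Brightwater: 15% × 21% = 3.15%.
Total: 55% + 17.85% + 3.15% = 76%.
Rounded: 76.00%.

76.00%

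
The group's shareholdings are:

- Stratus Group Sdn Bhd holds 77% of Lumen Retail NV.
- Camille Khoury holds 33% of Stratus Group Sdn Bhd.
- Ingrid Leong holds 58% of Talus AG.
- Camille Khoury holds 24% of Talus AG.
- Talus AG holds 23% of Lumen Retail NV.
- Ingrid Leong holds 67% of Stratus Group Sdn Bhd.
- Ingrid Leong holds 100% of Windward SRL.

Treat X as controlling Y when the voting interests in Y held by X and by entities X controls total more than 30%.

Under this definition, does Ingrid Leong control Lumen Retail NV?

Ingrid holds 67% of Stratus, so Ingrid controls Stratus.
Ingrid holds 58% of Talus, so Ingrid controls Talus.
Talus and Stratus together hold 23% + 77% = 100% of Lumen, so Ingrid controls Lumen.

Yes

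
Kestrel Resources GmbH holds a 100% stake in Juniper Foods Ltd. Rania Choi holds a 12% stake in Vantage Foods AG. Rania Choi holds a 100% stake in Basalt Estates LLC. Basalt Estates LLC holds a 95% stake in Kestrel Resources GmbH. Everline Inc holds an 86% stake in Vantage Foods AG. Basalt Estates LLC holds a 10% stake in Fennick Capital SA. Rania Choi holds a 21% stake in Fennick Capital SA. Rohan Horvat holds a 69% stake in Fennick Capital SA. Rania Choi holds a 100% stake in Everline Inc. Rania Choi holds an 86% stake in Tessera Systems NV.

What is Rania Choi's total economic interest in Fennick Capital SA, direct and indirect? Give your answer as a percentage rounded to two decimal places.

Rania reaches Fennick along 2 paths.
Direct stake: 21% = 21%.
Via Basalt: 100% × 10% = 10%.
Total: 21% + 10% = 31%.
Rounded: 31.00%.

31.00%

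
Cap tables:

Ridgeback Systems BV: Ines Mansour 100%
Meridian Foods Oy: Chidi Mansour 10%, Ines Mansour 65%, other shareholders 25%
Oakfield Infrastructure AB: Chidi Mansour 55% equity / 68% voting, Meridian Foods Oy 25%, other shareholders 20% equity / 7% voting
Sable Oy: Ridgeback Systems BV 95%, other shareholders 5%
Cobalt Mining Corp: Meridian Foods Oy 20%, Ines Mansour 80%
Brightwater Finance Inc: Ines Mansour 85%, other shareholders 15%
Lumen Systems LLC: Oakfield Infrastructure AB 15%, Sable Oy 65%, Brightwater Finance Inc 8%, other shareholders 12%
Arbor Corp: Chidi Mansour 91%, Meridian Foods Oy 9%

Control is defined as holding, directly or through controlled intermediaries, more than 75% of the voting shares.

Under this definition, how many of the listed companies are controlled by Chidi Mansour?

Chidi holds 91% of Arbor, so Chidi controls Arbor.
No other company's threshold is met.
Chidi controls 1 company.

1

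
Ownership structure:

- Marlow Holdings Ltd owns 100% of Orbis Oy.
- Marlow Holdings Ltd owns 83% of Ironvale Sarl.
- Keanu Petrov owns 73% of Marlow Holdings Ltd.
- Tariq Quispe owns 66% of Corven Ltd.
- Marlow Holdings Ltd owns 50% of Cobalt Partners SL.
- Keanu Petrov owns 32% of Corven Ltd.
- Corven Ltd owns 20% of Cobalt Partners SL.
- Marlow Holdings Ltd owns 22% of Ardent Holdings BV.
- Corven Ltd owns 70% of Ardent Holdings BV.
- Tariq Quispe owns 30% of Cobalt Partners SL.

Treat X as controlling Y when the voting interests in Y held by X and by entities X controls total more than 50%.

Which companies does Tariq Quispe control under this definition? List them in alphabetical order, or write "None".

Tariq holds 66% of Corven, so Tariq controls Corven.
Corven holds 70% of Ardent, so Tariq controls Ardent.
No other company's threshold is met.

Ardent Holdings BV, Corven Ltd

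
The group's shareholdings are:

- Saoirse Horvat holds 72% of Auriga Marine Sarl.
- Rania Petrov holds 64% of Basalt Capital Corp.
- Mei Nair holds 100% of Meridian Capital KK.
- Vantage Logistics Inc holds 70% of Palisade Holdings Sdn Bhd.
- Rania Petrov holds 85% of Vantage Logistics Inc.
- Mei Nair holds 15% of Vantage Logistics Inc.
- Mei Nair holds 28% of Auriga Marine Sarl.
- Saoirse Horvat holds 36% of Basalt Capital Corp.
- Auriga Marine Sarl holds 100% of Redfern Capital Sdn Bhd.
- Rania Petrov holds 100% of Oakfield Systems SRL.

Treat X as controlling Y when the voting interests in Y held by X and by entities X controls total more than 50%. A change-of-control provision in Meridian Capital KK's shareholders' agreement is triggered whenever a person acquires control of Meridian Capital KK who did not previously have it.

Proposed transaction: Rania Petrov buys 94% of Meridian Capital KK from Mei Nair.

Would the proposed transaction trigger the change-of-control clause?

Yes

The purchase adds only to Rania's holdings (Mei's stake shrinks), so Rania is the only person who could newly come to control Meridian.
Rania holds 85% of Vantage, so Rania controls Vantage.
Rania holds 100% of Oakfield, so Rania controls Oakfield.
Rania holds 64% of Basalt, so Rania controls Basalt.
Vantage holds 70% of Palisade, so Rania controls Palisade.
Neither Rania nor any entity Rania controls holds any voting interest in Meridian.
So before the transaction, Rania does not control Meridian.
After the purchase, Rania holds 94% of Meridian directly, and Mei's stake falls to 6%.
Rania holds 94% of Meridian, so Rania controls Meridian.
Rania did not control Meridian before and does after, so the clause is triggered.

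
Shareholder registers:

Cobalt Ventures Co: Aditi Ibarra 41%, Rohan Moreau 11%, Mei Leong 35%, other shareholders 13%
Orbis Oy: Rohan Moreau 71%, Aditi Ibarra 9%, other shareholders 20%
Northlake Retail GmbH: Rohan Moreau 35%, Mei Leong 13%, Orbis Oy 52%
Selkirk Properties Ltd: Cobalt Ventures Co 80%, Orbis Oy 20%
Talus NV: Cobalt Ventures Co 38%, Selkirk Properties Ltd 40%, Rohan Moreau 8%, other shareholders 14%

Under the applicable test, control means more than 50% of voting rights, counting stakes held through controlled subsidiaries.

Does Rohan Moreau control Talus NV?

No

Rohan holds 71% of Orbis, so Rohan controls Orbis.
Rohan and Orbis together hold 35% + 52% = 87% of Northlake, so Rohan controls Northlake.
In Talus, Rohan's side holds only 8%, not > 50%.
So Rohan does not control Talus.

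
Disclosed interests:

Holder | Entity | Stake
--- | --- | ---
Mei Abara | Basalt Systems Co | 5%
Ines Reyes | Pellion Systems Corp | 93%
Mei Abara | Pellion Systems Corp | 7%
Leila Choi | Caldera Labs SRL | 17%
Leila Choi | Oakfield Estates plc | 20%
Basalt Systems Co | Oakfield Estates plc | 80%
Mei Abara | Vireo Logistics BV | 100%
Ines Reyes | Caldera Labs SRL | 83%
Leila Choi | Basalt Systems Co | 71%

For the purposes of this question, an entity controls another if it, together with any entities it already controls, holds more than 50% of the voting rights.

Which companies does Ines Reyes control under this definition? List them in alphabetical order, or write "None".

Ines holds 93% of Pellion, so Ines controls Pellion.
Ines holds 83% of Caldera, so Ines controls Caldera.
No other company's threshold is met.

Caldera Labs SRL, Pellion Systems Corp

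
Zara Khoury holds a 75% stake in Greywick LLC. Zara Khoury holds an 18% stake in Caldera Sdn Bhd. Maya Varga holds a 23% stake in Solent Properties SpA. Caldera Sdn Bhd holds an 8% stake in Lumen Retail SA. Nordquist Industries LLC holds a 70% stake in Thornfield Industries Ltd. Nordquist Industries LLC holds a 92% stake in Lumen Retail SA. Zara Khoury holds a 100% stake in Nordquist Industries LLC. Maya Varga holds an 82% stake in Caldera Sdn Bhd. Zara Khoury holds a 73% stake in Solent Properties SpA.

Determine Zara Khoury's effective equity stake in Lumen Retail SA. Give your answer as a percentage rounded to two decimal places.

Zara reaches Lumen along 2 paths.
Via Caldera: 18% × 8% = 1.44%.
Via Nordquist: 100% × 92% = 92%.
Total: 1.44% + 92% = 93.44%.

93.44%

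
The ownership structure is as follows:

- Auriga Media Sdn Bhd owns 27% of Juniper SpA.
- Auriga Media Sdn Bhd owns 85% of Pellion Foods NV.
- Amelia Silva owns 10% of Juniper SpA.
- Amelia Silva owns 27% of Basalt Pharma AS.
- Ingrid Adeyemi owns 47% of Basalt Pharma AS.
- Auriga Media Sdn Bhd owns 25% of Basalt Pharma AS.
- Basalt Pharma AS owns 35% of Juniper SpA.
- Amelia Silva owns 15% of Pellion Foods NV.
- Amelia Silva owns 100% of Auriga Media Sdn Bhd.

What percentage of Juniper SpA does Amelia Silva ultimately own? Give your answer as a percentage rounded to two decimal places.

55.20%

Amelia reaches Juniper along 4 paths.
Via Auriga: 100% × 27% = 27%.
Direct stake: 10% = 10%.
Via Basalt: 27% × 35% = 9.45%.
Via Auriga → Basalt: 100% × 25% × 35% = 8.75%.
Total: 27% + 10% + 9.45% + 8.75% = 55.2%.
Rounded: 55.20%.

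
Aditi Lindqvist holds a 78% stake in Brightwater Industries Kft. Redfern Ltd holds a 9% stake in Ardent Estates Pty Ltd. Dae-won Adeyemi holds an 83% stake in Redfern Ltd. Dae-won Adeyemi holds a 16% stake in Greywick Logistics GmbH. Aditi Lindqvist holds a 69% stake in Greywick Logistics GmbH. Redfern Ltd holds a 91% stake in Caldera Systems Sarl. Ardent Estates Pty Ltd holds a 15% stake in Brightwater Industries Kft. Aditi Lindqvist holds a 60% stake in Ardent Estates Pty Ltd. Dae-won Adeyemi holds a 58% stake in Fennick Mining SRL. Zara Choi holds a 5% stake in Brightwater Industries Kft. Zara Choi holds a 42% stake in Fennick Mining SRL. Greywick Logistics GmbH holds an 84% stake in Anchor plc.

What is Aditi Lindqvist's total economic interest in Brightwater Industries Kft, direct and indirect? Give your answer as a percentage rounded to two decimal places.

87.00%

Aditi reaches Brightwater along 2 paths.
Direct stake: 78% = 78%.
Via Ardent: 60% × 15% = 9%.
Total: 78% + 9% = 87%.
Rounded: 87.00%.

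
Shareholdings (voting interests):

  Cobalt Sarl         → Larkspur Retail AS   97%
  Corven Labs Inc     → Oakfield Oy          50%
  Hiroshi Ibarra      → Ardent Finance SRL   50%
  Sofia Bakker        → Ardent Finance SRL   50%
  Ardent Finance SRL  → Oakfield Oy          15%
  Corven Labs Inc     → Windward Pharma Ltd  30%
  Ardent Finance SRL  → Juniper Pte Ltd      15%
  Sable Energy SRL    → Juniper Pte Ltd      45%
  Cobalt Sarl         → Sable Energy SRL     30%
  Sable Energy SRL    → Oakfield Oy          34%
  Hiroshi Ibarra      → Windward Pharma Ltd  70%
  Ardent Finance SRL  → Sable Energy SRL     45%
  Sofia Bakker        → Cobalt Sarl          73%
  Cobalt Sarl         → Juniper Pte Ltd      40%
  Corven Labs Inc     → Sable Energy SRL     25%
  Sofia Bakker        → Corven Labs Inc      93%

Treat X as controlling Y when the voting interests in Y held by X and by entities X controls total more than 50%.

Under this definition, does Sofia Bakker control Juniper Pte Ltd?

Sofia holds 73% of Cobalt, so Sofia controls Cobalt.
Sofia holds 93% of Corven, so Sofia controls Corven.
Cobalt and Corven together hold 30% + 25% = 55% of Sable, so Sofia controls Sable.
Cobalt and Sable together hold 40% + 45% = 85% of Juniper, so Sofia controls Juniper.

Yes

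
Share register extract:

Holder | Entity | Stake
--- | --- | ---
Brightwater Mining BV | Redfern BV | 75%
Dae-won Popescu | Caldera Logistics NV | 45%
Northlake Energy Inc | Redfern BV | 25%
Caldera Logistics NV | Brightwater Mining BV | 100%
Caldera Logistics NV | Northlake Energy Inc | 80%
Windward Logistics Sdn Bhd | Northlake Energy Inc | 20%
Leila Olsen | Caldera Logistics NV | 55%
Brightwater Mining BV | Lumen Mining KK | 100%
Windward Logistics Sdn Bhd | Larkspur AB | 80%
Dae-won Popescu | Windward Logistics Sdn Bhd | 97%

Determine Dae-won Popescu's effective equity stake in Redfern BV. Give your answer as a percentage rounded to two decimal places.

47.60%

Dae-won reaches Redfern along 3 paths.
Via Caldera → Brightwater: 45% × 100% × 75% = 33.75%.
Via Caldera → Northlake: 45% × 80% × 25% = 9%.
Via Windward → Northlake: 97% × 20% × 25% = 4.85%.
Total: 33.75% + 9% + 4.85% = 47.6%.
Rounded: 47.60%.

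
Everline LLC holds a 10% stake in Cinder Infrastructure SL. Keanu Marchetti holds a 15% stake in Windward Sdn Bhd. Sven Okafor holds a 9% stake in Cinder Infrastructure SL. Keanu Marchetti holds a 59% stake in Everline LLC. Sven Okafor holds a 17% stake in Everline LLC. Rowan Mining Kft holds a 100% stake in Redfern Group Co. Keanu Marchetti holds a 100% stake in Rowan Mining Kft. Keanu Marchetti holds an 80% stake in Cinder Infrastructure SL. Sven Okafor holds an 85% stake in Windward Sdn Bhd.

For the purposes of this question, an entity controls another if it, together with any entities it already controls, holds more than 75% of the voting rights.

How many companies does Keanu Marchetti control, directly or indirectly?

3

Keanu holds 80% of Cinder, so Keanu controls Cinder.
Keanu holds 100% of Rowan, so Keanu controls Rowan.
Rowan holds 100% of Redfern, so Keanu controls Redfern.
No other company's threshold is met.
Keanu controls 3 companies.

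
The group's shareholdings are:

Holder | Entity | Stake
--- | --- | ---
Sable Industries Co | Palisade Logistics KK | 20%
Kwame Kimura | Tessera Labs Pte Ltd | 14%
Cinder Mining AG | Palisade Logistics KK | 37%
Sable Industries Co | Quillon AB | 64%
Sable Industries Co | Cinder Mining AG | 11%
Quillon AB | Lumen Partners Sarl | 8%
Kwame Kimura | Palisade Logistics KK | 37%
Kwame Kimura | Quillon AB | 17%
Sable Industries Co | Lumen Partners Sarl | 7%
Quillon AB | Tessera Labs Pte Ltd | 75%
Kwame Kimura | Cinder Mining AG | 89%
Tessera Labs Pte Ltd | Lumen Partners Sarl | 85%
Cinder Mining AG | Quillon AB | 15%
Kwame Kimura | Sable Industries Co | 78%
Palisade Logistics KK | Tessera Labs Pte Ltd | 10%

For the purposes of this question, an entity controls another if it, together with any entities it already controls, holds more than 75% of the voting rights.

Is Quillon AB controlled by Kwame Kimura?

Kwame holds 78% of Sable, so Kwame controls Sable.
Kwame and Sable together hold 89% + 11% = 100% of Cinder, so Kwame controls Cinder.
Sable and Cinder and Kwame together hold 64% + 15% + 17% = 96% of Quillon, so Kwame controls Quillon.

Yes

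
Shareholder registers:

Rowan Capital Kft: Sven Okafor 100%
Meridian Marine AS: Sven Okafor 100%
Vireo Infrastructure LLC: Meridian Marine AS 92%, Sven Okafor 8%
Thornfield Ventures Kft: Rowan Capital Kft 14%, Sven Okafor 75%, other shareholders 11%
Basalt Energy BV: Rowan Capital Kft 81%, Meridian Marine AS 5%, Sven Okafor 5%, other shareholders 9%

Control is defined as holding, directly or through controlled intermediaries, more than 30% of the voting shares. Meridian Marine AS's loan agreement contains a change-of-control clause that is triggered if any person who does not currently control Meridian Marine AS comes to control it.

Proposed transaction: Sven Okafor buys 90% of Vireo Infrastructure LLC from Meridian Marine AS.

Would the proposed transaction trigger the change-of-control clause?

The purchase adds only to Sven's holdings (Meridian's stake shrinks), so Sven is the only person who could newly come to control Meridian.
Sven holds 100% of Meridian, so Sven controls Meridian.
So Sven already controls Meridian before the transaction.
After the purchase, Sven's direct stake in Vireo rises to 8% + 90% = 98%, and Meridian's stake falls to 2%.
Sven controlled Meridian already, so this is not a new person acquiring control; every other person's position is unchanged or reduced.
No new person acquires control, so the clause is not triggered.

No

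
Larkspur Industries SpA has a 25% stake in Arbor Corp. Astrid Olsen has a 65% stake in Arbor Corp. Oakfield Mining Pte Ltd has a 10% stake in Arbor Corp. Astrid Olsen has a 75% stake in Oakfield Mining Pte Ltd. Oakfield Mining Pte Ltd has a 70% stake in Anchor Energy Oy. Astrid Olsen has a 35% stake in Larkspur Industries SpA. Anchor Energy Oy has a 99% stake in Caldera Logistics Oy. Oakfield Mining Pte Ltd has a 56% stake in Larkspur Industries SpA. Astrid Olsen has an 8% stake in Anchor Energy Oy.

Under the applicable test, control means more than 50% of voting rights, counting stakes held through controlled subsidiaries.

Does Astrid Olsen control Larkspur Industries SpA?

Astrid holds 75% of Oakfield, so Astrid controls Oakfield.
Astrid and Oakfield together hold 35% + 56% = 91% of Larkspur, so Astrid controls Larkspur.

Yes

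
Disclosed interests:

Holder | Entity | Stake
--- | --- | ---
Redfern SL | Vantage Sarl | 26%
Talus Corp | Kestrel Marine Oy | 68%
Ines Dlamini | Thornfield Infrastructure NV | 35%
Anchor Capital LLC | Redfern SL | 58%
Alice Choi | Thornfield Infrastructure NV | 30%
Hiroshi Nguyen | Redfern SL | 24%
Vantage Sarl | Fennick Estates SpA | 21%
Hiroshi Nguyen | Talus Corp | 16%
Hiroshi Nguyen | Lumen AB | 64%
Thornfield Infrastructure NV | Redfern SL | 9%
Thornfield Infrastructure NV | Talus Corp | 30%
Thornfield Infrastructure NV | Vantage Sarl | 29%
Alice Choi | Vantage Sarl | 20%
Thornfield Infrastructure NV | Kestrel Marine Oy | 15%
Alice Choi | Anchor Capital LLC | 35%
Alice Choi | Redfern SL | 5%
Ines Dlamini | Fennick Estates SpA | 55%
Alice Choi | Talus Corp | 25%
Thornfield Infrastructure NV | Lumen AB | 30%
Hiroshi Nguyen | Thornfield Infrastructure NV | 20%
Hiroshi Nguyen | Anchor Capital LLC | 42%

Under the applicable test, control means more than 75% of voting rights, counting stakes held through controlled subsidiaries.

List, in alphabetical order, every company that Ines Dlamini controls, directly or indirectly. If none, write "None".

Ines's largest direct stake is 55% in Fennick, which does not meet the threshold.

None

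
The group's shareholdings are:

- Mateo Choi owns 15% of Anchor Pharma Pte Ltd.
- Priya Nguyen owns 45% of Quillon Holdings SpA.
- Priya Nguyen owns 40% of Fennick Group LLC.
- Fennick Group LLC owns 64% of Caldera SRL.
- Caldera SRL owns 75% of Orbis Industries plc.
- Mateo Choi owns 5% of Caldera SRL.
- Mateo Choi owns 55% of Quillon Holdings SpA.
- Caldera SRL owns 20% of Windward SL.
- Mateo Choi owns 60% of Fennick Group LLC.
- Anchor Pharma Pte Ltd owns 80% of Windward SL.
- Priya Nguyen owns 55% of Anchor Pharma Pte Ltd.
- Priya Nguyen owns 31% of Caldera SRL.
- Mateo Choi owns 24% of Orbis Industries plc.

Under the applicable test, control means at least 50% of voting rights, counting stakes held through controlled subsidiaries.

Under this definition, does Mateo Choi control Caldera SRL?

Mateo holds 60% of Fennick, so Mateo controls Fennick.
Mateo and Fennick together hold 5% + 64% = 69% of Caldera, so Mateo controls Caldera.

Yes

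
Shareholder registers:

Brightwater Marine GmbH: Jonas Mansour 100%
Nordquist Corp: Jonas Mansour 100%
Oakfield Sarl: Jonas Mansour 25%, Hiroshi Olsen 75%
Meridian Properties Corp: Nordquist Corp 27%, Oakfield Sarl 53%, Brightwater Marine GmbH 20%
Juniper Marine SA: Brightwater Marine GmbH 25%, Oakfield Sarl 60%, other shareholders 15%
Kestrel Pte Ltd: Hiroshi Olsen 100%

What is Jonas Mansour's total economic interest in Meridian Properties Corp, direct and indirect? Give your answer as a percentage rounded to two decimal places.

Jonas reaches Meridian along 3 paths.
Via Nordquist: 100% × 27% = 27%.
Via Oakfield: 25% × 53% = 13.25%.
Via Brightwater: 100% × 20% = 20%.
Total: 27% + 13.25% + 20% = 60.25%.

60.25%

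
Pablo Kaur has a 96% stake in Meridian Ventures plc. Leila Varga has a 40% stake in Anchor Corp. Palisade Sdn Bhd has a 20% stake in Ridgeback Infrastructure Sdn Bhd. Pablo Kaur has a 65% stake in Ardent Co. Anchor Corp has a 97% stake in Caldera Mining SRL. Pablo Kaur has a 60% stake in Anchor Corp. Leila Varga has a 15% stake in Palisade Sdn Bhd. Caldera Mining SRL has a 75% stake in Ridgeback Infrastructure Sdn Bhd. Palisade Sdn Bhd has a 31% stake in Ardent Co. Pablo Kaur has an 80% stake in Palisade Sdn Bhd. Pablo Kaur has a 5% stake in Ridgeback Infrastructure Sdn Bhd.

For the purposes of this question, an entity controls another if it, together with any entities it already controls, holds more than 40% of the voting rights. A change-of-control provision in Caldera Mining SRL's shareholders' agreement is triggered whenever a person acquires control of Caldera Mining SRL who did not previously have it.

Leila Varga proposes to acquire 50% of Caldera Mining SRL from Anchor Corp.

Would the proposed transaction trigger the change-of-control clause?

The purchase adds only to Leila's holdings (Anchor's stake shrinks), so Leila is the only person who could newly come to control Caldera.
Leila's largest direct stake is 40% in Anchor, which does not meet the threshold, so Leila controls no company.
Neither Leila nor any entity Leila controls holds any voting interest in Caldera.
So before the transaction, Leila does not control Caldera.
After the purchase, Leila holds 50% of Caldera directly, and Anchor's stake falls to 47%.
Leila holds 50% of Caldera, so Leila controls Caldera.
Leila did not control Caldera before and does after, so the clause is triggered.

Yes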